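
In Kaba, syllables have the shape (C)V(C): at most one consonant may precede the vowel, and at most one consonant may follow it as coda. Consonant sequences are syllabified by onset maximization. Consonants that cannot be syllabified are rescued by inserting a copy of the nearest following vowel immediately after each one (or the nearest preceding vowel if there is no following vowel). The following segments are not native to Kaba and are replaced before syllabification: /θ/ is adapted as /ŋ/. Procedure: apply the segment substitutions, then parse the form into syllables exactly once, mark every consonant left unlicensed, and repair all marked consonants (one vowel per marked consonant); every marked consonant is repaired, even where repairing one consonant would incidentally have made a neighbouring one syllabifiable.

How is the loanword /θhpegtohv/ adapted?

ŋehepegtohvo

Substitution: /θ/ → /ŋ/, giving /ŋhpegtohv/.
Under (C)V(C), the unsyllabifiable consonants are /ŋ/, /h/, /v/ (at most one coda consonant is licensed; onsets are limited to one consonant).
Epenthesis after each stranded consonant: /ŋ/ → /ŋe/, /h/ → /he/, /v/ → /vo/.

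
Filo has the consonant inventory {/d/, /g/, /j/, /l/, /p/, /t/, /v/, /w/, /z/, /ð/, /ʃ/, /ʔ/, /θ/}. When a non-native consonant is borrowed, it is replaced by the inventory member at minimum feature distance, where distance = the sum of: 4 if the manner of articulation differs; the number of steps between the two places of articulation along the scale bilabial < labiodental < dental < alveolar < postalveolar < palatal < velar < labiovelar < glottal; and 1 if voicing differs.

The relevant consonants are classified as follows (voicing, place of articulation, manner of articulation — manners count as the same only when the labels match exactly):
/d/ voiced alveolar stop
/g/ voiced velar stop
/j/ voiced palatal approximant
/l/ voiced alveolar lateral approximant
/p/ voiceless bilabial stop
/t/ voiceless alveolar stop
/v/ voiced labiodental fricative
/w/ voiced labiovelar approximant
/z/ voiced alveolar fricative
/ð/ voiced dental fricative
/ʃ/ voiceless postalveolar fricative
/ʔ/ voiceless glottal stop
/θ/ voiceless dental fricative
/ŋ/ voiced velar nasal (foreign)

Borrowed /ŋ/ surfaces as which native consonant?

/g/ is closest: manner differs (nasal→stop, +4), place distance 0 (velar→velar), same voicing; total 4. Next closest is /j/ at distance 5.

g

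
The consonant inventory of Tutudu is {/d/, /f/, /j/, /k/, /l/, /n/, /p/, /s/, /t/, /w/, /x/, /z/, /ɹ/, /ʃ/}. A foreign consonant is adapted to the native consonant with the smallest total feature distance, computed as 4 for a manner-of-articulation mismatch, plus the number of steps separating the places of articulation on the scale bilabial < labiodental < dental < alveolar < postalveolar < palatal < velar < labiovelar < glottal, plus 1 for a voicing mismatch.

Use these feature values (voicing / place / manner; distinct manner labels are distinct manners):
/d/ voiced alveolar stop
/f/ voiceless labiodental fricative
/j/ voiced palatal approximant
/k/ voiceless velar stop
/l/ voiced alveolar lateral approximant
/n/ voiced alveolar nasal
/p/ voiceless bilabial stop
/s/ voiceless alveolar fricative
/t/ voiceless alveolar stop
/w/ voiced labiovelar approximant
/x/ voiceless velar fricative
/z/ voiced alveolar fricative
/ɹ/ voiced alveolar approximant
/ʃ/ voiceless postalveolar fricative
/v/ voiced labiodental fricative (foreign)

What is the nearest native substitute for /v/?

/f/ is closest: same manner (fricative), place distance 0 (labiodental→labiodental), voicing differs (+1); total 1. Next closest is /z/ at distance 2.

f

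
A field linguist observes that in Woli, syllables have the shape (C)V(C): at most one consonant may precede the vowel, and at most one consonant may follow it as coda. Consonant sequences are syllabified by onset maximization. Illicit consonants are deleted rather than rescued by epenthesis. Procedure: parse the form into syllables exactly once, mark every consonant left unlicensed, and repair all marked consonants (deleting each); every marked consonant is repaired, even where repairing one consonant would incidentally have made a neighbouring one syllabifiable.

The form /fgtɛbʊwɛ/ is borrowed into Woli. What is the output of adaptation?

Under (C)V(C), the unsyllabifiable consonants are /f/, /g/ (at most one coda consonant is licensed; onsets are limited to one consonant).
Deletion applies to /f/, /g/.

tɛbʊwɛ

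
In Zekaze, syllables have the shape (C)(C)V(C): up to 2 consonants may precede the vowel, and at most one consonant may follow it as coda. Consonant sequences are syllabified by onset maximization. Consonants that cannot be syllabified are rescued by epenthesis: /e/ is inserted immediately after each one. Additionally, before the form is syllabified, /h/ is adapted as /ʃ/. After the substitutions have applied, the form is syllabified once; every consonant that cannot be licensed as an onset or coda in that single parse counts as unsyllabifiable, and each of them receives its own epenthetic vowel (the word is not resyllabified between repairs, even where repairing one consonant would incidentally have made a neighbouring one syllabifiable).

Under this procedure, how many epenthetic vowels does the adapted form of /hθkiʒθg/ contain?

After substitution the input is /ʃθkiʒθg/.
The unsyllabifiable consonants are /ʃ/, /θ/, /g/; each receives one epenthetic vowel.

3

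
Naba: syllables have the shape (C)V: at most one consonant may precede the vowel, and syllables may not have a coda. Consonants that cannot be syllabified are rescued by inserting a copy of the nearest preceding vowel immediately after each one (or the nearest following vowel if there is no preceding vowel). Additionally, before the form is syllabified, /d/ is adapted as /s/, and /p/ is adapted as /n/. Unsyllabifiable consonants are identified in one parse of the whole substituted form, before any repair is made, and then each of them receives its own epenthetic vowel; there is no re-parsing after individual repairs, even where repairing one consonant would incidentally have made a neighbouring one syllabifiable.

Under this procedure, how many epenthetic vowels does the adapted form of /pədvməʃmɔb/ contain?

4

After substitution the input is /nəsvməʃmɔb/.
The unsyllabifiable consonants are /s/, /v/, /ʃ/, /b/; each receives one epenthetic vowel.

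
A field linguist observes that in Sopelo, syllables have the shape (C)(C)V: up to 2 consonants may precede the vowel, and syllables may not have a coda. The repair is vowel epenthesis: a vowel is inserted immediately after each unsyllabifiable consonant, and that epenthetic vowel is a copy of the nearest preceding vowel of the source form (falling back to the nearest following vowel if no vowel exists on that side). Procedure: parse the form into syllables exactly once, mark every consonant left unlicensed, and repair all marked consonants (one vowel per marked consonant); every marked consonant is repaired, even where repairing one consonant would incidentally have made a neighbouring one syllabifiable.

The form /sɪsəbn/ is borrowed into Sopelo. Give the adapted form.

sɪsəbənə

The consonants /b/, /n/ cannot be parsed into a legal (C)(C)V syllable (no codas are permitted; onsets may contain at most 2 consonants).
Epenthesis after each stranded consonant: /b/ → /bə/, /n/ → /nə/.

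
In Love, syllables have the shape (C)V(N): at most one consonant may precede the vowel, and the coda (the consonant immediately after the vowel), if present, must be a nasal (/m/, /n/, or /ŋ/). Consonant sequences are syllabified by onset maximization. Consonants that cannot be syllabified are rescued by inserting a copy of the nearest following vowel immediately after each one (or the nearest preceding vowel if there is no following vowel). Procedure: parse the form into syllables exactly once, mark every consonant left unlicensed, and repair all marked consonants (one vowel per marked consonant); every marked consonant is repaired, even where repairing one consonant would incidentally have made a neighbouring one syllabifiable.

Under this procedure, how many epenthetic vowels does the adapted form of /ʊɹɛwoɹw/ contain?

The unsyllabifiable consonants are /ɹ/, /w/; each receives one epenthetic vowel.

2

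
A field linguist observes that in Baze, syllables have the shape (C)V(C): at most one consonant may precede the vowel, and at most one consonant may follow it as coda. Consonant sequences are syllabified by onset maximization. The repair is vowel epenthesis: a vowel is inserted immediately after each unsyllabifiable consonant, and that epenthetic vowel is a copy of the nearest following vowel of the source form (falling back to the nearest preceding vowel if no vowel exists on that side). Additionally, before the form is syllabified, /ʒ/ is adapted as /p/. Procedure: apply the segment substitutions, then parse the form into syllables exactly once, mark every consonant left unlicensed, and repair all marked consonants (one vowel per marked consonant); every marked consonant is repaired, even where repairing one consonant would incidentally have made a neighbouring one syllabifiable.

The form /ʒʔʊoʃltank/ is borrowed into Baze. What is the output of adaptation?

Substitution: /ʒ/ → /p/, giving /pʔʊoʃltank/.
Under (C)V(C), the unsyllabifiable consonants are /p/, /l/, /k/ (at most one coda consonant is licensed; onsets are limited to one consonant).
Inserting the epenthetic vowel yields /p/ → /pʊ/, /l/ → /la/, /k/ → /ka/.

pʊʔʊoʃlatanka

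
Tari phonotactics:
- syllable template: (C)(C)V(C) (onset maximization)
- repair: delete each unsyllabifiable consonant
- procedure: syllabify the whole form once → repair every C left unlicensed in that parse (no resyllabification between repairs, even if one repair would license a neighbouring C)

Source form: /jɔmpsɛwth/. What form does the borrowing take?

The consonants /t/, /h/ cannot be parsed into a legal (C)(C)V(C) syllable (at most one coda consonant is licensed; onsets may contain at most 2 consonants).
Deleting the stranded consonants removes /t/, /h/.

jɔmpsɛw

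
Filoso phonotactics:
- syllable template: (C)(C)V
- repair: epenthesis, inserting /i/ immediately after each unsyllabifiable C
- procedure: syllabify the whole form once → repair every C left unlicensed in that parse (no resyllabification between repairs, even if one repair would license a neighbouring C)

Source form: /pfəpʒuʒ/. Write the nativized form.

The consonants /ʒ/ cannot be parsed into a legal (C)(C)V syllable (no codas are permitted; onsets may contain at most 2 consonants).
Each unlicensed consonant becomes the onset of a new syllable: /ʒ/ → /ʒi/.

pfəpʒuʒi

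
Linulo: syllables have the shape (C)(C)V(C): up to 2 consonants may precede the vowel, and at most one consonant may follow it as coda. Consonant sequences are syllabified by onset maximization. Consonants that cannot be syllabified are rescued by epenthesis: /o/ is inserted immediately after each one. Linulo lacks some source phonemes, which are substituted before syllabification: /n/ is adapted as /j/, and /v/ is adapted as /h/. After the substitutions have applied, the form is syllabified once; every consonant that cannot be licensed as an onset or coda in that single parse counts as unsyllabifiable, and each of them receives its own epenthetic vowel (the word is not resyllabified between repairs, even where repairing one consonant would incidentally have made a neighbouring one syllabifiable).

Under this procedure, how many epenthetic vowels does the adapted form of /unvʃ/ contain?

After substitution the input is /ujhʃ/.
The unsyllabifiable consonants are /h/, /ʃ/; each receives one epenthetic vowel.

2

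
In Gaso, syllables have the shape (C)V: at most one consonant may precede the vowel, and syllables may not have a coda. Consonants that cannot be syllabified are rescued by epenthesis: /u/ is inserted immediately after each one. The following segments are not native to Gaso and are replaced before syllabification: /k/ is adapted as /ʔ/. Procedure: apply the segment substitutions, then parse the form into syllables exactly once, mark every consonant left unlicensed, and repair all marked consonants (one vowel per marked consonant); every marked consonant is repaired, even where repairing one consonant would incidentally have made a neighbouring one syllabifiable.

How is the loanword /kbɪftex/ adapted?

ʔubɪfutexu

Substitution: /k/ → /ʔ/, giving /ʔbɪftex/.
The consonants /ʔ/, /f/, /x/ cannot be parsed into a legal (C)V syllable (no codas are permitted; onsets are limited to one consonant).
Each unlicensed consonant becomes the onset of a new syllable: /ʔ/ → /ʔu/, /f/ → /fu/, /x/ → /xu/.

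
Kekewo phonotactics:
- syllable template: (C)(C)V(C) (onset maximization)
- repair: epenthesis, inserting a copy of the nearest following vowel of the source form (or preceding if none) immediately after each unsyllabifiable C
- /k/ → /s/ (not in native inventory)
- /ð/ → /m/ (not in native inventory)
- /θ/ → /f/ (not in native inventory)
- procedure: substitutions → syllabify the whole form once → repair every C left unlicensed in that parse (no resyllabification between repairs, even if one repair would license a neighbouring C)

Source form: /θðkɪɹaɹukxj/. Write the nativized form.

fɪmsɪɹaɹusxuju

Substitution: /θ/ → /f/, /ð/ → /m/, /k/ → /s/, giving /fmsɪɹaɹusxj/.
Under (C)(C)V(C), the unsyllabifiable consonants are /f/, /x/, /j/ (at most one coda consonant is licensed; onsets may contain at most 2 consonants).
Each unlicensed consonant becomes the onset of a new syllable: /f/ → /fɪ/, /x/ → /xu/, /j/ → /ju/.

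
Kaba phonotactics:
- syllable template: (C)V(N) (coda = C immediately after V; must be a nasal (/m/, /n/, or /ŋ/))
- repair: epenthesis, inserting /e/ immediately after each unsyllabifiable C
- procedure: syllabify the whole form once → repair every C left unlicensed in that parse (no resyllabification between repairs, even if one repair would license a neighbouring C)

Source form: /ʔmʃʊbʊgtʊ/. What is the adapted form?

The consonants /ʔ/, /m/, /g/ cannot be parsed into a legal (C)V(N) syllable (only a nasal (/m/, /n/, or /ŋ/) is licensed in coda position; onsets are limited to one consonant).
Inserting the epenthetic vowel yields /ʔ/ → /ʔe/, /m/ → /me/, /g/ → /ge/.

ʔemeʃʊbʊgetʊ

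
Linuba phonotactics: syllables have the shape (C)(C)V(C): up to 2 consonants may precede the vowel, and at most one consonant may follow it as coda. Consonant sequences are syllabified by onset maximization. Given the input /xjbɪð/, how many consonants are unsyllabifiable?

1

Under (C)(C)V(C), the unsyllabifiable consonants are /x/ (at most one coda consonant is licensed; onsets may contain at most 2 consonants).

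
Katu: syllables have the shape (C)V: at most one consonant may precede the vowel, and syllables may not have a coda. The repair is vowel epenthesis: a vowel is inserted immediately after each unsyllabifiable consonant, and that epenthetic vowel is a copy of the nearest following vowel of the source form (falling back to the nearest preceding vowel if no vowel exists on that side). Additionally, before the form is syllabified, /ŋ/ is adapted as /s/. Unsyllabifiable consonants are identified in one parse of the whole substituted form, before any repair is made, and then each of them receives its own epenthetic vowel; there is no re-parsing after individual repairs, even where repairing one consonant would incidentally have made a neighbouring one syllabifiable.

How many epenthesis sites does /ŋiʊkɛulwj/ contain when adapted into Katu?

3

After substitution the input is /siʊkɛulwj/.
The unsyllabifiable consonants are /l/, /w/, /j/; each receives one epenthetic vowel.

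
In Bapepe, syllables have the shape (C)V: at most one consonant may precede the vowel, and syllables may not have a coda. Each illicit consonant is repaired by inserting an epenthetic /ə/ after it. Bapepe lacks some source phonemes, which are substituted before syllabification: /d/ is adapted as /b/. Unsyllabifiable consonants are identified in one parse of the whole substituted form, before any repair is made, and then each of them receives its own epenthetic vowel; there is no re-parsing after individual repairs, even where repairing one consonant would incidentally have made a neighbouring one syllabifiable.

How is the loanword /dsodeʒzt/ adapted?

Substitution: /d/ → /b/, giving /bsobeʒzt/.
Under (C)V, the unsyllabifiable consonants are /b/, /ʒ/, /z/, /t/ (no codas are permitted; onsets are limited to one consonant).
Epenthesis after each stranded consonant: /b/ → /bə/, /ʒ/ → /ʒə/, /z/ → /zə/, /t/ → /tə/.

bəsobeʒəzətə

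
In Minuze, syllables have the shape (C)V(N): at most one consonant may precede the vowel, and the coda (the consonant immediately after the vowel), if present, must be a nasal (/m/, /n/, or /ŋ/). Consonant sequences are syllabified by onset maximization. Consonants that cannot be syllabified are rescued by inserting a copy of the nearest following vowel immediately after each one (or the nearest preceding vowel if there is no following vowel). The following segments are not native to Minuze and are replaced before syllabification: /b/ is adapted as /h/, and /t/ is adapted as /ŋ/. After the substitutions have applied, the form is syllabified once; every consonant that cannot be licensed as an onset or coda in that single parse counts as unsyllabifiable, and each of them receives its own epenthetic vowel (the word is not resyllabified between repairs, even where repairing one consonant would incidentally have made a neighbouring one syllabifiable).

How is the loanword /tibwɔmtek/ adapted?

ŋihɔwɔmŋeke

Substitution: /t/ → /ŋ/, /b/ → /h/, giving /ŋihwɔmŋek/.
The consonants /h/, /k/ cannot be parsed into a legal (C)V(N) syllable (only a nasal (/m/, /n/, or /ŋ/) is licensed in coda position; onsets are limited to one consonant).
Each unlicensed consonant becomes the onset of a new syllable: /h/ → /hɔ/, /k/ → /ke/.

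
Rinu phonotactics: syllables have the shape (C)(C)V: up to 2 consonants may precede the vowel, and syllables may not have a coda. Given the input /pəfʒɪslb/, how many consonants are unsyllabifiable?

The consonants /s/, /l/, /b/ cannot be parsed into a legal (C)(C)V syllable (no codas are permitted; onsets may contain at most 2 consonants).

3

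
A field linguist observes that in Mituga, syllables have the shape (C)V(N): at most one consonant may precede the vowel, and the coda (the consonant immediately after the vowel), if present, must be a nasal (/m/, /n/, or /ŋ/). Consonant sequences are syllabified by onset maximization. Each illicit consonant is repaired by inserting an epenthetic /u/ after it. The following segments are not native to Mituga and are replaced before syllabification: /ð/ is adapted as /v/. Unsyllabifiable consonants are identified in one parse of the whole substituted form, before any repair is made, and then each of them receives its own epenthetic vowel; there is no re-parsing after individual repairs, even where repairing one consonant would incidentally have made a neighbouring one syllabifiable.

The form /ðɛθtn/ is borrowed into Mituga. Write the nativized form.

vɛθutunu

Substitution: /ð/ → /v/, giving /vɛθtn/.
The consonants /θ/, /t/, /n/ cannot be parsed into a legal (C)V(N) syllable (only a nasal (/m/, /n/, or /ŋ/) is licensed in coda position; onsets are limited to one consonant).
Each unlicensed consonant becomes the onset of a new syllable: /θ/ → /θu/, /t/ → /tu/, /n/ → /nu/.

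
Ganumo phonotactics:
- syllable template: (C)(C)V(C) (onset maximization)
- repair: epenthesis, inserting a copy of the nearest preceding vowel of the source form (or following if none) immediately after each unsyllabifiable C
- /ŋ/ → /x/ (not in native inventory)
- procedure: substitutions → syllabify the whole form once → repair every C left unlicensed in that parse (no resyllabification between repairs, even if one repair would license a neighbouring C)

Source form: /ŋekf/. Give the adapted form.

Substitution: /ŋ/ → /x/, giving /xekf/.
The consonants /f/ cannot be parsed into a legal (C)(C)V(C) syllable (at most one coda consonant is licensed; onsets may contain at most 2 consonants).
Inserting the epenthetic vowel yields /f/ → /fe/.

xekfe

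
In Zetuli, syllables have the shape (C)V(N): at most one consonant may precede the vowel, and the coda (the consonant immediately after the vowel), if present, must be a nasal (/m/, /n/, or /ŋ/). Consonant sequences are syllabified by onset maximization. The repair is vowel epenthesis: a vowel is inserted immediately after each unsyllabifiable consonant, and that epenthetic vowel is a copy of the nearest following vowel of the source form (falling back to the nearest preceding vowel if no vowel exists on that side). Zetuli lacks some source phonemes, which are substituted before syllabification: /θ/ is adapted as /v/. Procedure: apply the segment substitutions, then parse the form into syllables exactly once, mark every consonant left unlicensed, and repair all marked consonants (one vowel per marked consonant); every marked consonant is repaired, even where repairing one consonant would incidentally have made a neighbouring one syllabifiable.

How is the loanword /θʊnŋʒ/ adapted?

Substitution: /θ/ → /v/, giving /vʊnŋʒ/.
Under (C)V(N), the unsyllabifiable consonants are /ŋ/, /ʒ/ (only a nasal (/m/, /n/, or /ŋ/) is licensed in coda position; onsets are limited to one consonant).
Epenthesis after each stranded consonant: /ŋ/ → /ŋʊ/, /ʒ/ → /ʒʊ/.

vʊnŋʊʒʊ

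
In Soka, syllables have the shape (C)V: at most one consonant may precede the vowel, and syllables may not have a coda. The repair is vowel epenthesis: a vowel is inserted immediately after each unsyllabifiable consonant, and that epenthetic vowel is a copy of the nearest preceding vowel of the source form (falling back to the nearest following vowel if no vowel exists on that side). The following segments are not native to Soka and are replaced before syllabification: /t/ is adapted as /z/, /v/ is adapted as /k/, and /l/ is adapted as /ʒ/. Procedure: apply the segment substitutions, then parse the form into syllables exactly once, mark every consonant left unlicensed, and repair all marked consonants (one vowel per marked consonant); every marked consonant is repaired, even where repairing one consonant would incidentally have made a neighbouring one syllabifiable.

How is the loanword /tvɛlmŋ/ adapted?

Substitution: /t/ → /z/, /v/ → /k/, /l/ → /ʒ/, giving /zkɛʒmŋ/.
Syllabifying with onset maximization leaves /z/, /ʒ/, /m/, /ŋ/ stranded (no codas are permitted; onsets are limited to one consonant).
Inserting the epenthetic vowel yields /z/ → /zɛ/, /ʒ/ → /ʒɛ/, /m/ → /mɛ/, /ŋ/ → /ŋɛ/.

zɛkɛʒɛmɛŋɛ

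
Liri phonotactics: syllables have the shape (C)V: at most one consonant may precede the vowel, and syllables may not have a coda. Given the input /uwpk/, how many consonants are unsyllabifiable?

3

Under (C)V, the unsyllabifiable consonants are /w/, /p/, /k/ (no codas are permitted; onsets are limited to one consonant).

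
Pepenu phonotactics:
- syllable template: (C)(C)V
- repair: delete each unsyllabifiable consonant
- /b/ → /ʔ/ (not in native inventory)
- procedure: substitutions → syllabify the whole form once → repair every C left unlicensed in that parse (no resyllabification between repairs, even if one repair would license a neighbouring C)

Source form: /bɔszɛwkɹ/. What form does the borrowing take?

ʔɔszɛ

Substitution: /b/ → /ʔ/, giving /ʔɔszɛwkɹ/.
Syllabifying with onset maximization leaves /w/, /k/, /ɹ/ stranded (no codas are permitted; onsets may contain at most 2 consonants).
Deletion applies to /w/, /k/, /ɹ/.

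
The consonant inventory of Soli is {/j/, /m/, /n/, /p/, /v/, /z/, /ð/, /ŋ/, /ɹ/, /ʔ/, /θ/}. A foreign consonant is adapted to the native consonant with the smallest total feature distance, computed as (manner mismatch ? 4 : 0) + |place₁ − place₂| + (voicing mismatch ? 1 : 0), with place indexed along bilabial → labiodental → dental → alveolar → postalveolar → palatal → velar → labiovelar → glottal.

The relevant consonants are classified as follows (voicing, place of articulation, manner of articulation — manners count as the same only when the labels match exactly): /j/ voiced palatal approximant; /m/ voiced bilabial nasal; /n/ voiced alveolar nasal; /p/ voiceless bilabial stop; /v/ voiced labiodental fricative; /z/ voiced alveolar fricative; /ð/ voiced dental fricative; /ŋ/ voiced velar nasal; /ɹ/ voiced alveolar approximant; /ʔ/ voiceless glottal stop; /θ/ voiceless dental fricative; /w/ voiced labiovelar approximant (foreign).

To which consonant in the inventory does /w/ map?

/j/ is closest: same manner (approximant), place distance 2 (labiovelar→palatal), same voicing; total 2. Next closest is /ɹ/ at distance 4.

j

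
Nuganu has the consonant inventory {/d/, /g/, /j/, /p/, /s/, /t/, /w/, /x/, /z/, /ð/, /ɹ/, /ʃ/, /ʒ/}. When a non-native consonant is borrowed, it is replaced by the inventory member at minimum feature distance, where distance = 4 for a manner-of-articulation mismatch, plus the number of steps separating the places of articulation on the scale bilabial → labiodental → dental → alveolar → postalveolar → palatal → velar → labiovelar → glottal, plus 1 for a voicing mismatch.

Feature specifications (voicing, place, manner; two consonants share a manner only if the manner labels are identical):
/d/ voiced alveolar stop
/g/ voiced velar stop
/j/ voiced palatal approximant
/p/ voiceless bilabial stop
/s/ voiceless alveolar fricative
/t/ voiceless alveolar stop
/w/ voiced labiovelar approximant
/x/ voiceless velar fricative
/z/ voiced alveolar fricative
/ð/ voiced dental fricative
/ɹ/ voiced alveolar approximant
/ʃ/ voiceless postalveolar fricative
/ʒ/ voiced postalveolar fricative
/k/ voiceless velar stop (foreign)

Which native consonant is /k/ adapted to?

/g/ is closest: same manner (stop), place distance 0 (velar→velar), voicing differs (+1); total 1. Next closest is /t/ at distance 3.

g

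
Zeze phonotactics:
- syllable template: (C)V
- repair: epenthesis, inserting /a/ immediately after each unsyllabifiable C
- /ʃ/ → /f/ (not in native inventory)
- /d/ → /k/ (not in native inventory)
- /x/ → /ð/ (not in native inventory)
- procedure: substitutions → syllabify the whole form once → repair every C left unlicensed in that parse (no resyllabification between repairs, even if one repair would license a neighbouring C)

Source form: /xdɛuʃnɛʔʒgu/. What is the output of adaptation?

Substitution: /x/ → /ð/, /d/ → /k/, /ʃ/ → /f/, giving /ðkɛufnɛʔʒgu/.
The consonants /ð/, /f/, /ʔ/, /ʒ/ cannot be parsed into a legal (C)V syllable (no codas are permitted; onsets are limited to one consonant).
Each unlicensed consonant becomes the onset of a new syllable: /ð/ → /ða/, /f/ → /fa/, /ʔ/ → /ʔa/, /ʒ/ → /ʒa/.

ðakɛufanɛʔaʒagu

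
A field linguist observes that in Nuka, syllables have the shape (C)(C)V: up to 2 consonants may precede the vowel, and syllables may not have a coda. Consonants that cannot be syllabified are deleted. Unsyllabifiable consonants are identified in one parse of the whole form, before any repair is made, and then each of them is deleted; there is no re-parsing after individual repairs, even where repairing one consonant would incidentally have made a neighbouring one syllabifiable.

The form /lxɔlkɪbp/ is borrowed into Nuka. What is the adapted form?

Syllabifying with onset maximization leaves /b/, /p/ stranded (no codas are permitted; onsets may contain at most 2 consonants).
Deleting the stranded consonants removes /b/, /p/.

lxɔlkɪ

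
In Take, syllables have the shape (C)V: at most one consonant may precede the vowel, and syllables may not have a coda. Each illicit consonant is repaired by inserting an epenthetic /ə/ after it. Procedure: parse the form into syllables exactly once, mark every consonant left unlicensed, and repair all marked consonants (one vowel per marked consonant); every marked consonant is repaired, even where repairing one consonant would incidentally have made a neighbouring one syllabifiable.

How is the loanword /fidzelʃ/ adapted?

Under (C)V, the unsyllabifiable consonants are /d/, /l/, /ʃ/ (no codas are permitted; onsets are limited to one consonant).
Epenthesis after each stranded consonant: /d/ → /də/, /l/ → /lə/, /ʃ/ → /ʃə/.

fidəzeləʃə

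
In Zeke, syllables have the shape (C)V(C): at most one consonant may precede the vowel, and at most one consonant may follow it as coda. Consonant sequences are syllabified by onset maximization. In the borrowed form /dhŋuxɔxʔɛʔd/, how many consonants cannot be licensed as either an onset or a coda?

The consonants /d/, /h/, /d/ cannot be parsed into a legal (C)V(C) syllable (at most one coda consonant is licensed; onsets are limited to one consonant).

3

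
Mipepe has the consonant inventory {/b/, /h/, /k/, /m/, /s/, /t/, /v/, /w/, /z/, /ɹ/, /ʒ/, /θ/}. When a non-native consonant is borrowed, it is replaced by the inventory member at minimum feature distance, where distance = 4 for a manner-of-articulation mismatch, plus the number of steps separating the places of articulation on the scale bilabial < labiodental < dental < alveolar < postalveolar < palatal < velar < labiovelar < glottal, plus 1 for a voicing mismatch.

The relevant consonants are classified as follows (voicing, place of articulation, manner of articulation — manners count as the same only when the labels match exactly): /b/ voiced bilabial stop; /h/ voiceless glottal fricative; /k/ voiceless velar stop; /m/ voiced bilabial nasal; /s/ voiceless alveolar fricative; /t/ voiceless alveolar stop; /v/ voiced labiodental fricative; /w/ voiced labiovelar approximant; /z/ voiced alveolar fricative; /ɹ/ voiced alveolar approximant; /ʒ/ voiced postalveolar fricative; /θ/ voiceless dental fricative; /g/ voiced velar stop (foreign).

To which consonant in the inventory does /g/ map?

k

/k/ is closest: same manner (stop), place distance 0 (velar→velar), voicing differs (+1); total 1. Next closest is /t/ at distance 4.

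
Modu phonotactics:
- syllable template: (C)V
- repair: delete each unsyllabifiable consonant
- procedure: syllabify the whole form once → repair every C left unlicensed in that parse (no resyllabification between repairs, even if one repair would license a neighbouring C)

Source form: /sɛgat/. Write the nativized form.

sɛga

Syllabifying with onset maximization leaves /t/ stranded (no codas are permitted; onsets are limited to one consonant).
Each unlicensed consonant is deleted: /t/.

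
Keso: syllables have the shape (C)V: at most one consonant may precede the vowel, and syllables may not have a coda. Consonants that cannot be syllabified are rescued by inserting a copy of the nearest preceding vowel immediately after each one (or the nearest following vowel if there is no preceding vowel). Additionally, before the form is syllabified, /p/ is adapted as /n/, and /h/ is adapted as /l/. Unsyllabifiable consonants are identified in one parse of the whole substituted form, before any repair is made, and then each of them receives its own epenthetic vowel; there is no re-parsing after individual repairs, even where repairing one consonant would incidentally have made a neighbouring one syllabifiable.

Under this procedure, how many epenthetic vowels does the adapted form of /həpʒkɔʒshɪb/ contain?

5

After substitution the input is /lənʒkɔʒslɪb/.
The unsyllabifiable consonants are /n/, /ʒ/, /ʒ/, /s/, /b/; each receives one epenthetic vowel.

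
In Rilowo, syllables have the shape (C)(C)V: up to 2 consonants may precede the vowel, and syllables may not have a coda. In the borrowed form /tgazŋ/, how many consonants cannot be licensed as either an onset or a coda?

2

The consonants /z/, /ŋ/ cannot be parsed into a legal (C)(C)V syllable (no codas are permitted; onsets may contain at most 2 consonants).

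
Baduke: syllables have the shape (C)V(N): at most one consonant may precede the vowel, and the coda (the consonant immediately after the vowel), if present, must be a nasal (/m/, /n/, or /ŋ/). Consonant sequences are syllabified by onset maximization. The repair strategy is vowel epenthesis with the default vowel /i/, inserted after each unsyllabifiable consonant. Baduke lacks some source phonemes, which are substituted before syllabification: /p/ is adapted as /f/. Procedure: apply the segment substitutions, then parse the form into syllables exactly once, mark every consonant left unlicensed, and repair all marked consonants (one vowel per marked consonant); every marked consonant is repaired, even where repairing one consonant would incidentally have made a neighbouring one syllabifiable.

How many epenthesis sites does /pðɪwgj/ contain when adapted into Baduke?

After substitution the input is /fðɪwgj/.
The unsyllabifiable consonants are /f/, /w/, /g/, /j/; each receives one epenthetic vowel.

4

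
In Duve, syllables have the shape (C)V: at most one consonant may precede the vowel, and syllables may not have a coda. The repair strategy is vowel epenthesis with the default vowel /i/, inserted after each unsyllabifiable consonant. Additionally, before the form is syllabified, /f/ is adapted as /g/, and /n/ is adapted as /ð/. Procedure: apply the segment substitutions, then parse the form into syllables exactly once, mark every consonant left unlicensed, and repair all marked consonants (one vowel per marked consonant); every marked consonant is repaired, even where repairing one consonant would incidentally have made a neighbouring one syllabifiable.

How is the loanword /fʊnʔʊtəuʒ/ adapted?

gʊðiʔʊtəuʒi

Substitution: /f/ → /g/, /n/ → /ð/, giving /gʊðʔʊtəuʒ/.
The consonants /ð/, /ʒ/ cannot be parsed into a legal (C)V syllable (no codas are permitted; onsets are limited to one consonant).
Each unlicensed consonant becomes the onset of a new syllable: /ð/ → /ði/, /ʒ/ → /ʒi/.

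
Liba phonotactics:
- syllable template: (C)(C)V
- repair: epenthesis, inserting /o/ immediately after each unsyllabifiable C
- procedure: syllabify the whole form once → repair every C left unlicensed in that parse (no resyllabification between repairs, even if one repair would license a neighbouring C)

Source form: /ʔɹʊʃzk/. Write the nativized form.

ʔɹʊʃozoko

Syllabifying with onset maximization leaves /ʃ/, /z/, /k/ stranded (no codas are permitted; onsets may contain at most 2 consonants).
Each unlicensed consonant becomes the onset of a new syllable: /ʃ/ → /ʃo/, /z/ → /zo/, /k/ → /ko/.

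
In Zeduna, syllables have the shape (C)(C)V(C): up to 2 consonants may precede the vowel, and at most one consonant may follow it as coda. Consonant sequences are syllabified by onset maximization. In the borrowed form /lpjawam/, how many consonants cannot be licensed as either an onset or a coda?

The consonants /l/ cannot be parsed into a legal (C)(C)V(C) syllable (at most one coda consonant is licensed; onsets may contain at most 2 consonants).

1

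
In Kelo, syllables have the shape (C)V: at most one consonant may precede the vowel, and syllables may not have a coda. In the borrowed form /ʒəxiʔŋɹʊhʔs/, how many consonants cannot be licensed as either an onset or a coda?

The consonants /ʔ/, /ŋ/, /h/, /ʔ/, /s/ cannot be parsed into a legal (C)V syllable (no codas are permitted; onsets are limited to one consonant).

5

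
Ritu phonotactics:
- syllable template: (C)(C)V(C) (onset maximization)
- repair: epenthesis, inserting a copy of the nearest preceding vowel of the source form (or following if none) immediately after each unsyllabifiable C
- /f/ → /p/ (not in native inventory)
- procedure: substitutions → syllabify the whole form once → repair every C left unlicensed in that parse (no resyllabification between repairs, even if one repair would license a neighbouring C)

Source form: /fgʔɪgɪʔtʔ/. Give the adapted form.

pɪgʔɪgɪʔtɪʔɪ

Substitution: /f/ → /p/, giving /pgʔɪgɪʔtʔ/.
The consonants /p/, /t/, /ʔ/ cannot be parsed into a legal (C)(C)V(C) syllable (at most one coda consonant is licensed; onsets may contain at most 2 consonants).
Each unlicensed consonant becomes the onset of a new syllable: /p/ → /pɪ/, /t/ → /tɪ/, /ʔ/ → /ʔɪ/.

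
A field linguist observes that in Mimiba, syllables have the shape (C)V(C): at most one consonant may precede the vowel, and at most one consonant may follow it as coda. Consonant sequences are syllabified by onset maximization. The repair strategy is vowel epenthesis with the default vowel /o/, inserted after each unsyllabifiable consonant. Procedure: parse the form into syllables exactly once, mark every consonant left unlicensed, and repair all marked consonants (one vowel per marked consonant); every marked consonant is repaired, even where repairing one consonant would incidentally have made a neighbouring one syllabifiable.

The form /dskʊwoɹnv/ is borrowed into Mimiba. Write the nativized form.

Syllabifying with onset maximization leaves /d/, /s/, /n/, /v/ stranded (at most one coda consonant is licensed; onsets are limited to one consonant).
Epenthesis after each stranded consonant: /d/ → /do/, /s/ → /so/, /n/ → /no/, /v/ → /vo/.

dosokʊwoɹnovo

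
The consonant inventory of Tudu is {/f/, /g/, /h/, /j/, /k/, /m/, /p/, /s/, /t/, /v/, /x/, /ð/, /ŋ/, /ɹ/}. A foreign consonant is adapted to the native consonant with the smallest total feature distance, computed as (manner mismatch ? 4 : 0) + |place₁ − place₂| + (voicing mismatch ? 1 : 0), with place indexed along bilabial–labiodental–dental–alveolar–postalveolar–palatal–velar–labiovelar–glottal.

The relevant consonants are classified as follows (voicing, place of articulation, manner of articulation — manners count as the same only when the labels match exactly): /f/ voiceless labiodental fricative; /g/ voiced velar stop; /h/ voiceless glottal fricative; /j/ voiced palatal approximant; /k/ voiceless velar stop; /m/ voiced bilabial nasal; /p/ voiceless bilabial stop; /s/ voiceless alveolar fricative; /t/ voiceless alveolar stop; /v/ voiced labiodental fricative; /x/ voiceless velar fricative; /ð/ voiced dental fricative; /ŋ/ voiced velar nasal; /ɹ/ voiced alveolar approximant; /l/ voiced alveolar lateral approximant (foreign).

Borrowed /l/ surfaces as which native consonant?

ɹ

/ɹ/ is closest: manner differs (lateral approximant→approximant, +4), place distance 0 (alveolar→alveolar), same voicing; total 4. Next closest is /s/ at distance 5.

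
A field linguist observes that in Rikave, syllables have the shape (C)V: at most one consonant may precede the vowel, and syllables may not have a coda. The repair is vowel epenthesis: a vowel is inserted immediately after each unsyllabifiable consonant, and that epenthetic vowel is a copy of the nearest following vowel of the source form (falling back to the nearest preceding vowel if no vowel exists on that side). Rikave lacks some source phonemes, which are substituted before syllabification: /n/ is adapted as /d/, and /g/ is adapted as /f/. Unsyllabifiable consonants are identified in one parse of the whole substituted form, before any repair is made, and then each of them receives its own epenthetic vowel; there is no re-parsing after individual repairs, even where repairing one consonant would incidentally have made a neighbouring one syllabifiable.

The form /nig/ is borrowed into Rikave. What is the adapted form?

Substitution: /n/ → /d/, /g/ → /f/, giving /dif/.
The consonants /f/ cannot be parsed into a legal (C)V syllable (no codas are permitted; onsets are limited to one consonant).
Each unlicensed consonant becomes the onset of a new syllable: /f/ → /fi/.

difi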